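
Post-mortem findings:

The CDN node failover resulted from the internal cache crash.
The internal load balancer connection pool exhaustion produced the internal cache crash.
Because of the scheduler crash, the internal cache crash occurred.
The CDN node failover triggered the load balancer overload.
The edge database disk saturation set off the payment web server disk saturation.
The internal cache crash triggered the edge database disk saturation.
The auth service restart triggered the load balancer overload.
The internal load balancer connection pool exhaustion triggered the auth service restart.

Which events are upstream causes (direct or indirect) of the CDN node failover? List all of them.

Immediate cause of the CDN node failover: the internal cache crash.
Further upstream: the internal load balancer connection pool exhaustion, the scheduler crash.

the internal cache crash, the internal load balancer connection pool exhaustion, the scheduler crash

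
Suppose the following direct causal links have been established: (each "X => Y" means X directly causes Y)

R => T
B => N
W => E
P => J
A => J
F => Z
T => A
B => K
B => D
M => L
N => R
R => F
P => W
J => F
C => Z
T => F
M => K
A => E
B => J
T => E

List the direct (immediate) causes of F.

Upstream contributors include P, B, N, A, but only J, R, T feed directly into F.

J, R, T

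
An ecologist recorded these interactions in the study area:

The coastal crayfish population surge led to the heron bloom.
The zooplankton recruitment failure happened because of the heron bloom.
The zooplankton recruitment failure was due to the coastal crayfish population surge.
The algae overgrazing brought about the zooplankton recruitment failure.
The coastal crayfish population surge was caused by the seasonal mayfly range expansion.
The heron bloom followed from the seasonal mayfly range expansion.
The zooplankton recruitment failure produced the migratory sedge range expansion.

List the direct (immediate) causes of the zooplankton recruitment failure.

the algae overgrazing, the coastal crayfish population surge, the heron bloom

Upstream contributors include the seasonal mayfly range expansion, but only the algae overgrazing, the coastal crayfish population surge, the heron bloom feed directly into the zooplankton recruitment failure.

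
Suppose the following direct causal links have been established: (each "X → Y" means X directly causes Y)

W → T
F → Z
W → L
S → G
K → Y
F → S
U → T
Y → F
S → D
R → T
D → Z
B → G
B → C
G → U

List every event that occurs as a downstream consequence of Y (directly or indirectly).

D, F, G, S, T, U, Z

Direct effects: F.
2 steps out: S, Z.
3 steps out: G, D.
4 steps out: U.
5 steps out: T.
Not reachable from it: B, K, C, R, W, L.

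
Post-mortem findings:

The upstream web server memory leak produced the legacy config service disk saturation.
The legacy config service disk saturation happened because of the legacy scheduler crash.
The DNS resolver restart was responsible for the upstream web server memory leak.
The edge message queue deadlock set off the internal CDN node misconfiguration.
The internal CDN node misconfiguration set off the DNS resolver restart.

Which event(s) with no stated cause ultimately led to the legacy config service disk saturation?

the edge message queue deadlock, the legacy scheduler crash

Tracing upstream from the legacy config service disk saturation: the legacy config service disk saturation ← the upstream web server memory leak ← the DNS resolver restart ← the internal CDN node misconfiguration ← the edge message queue deadlock.
A separate upstream branch: the legacy config service disk saturation ← the legacy scheduler crash.
Each of those chain origins has no stated cause.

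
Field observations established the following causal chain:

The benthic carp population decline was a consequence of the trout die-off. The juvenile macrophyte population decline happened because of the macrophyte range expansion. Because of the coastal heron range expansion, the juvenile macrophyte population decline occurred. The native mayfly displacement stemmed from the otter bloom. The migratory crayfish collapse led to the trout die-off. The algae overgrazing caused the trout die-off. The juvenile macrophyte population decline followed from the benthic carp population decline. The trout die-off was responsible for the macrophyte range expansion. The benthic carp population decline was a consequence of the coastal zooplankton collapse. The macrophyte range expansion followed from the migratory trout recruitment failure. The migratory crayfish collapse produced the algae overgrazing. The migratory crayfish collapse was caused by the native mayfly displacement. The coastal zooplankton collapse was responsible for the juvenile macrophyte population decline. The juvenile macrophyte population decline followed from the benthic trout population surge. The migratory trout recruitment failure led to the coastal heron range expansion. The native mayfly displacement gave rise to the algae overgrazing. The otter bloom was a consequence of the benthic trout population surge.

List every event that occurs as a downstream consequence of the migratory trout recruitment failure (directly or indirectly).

Direct effects: the coastal heron range expansion, the macrophyte range expansion.
2 steps out: the juvenile macrophyte population decline.
Not reachable from it: the benthic trout population surge, the otter bloom, the native mayfly displacement, the migratory crayfish collapse, the algae overgrazing, the trout die-off, the coastal zooplankton collapse, the benthic carp population decline.

the coastal heron range expansion, the juvenile macrophyte population decline, the macrophyte range expansion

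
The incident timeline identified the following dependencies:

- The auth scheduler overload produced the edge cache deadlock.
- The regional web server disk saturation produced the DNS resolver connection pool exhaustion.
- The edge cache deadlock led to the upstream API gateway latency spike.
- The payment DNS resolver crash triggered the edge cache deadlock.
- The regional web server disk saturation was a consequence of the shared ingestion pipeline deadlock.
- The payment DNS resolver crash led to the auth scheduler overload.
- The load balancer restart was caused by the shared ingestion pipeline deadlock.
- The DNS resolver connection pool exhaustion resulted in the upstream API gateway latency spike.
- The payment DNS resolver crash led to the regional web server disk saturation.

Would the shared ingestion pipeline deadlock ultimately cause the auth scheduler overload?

No

The shared ingestion pipeline deadlock leads to the load balancer restart, the regional web server disk saturation, the DNS resolver connection pool exhaustion, the upstream API gateway latency spike; the auth scheduler overload is not among them.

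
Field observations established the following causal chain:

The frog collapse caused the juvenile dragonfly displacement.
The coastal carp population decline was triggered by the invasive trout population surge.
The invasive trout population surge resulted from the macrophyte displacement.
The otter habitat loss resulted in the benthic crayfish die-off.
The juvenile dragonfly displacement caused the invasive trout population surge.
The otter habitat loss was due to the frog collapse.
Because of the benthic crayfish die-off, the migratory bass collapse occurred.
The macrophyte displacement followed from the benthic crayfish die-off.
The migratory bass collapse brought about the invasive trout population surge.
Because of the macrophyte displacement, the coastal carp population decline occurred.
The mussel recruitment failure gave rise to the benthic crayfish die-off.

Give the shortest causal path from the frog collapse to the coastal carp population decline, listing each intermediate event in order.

the frog collapse → the juvenile dragonfly displacement → the invasive trout population surge → the coastal carp population decline

the frog collapse → the juvenile dragonfly displacement
the juvenile dragonfly displacement → the invasive trout population surge
the invasive trout population surge → the coastal carp population decline
Length: 3 steps.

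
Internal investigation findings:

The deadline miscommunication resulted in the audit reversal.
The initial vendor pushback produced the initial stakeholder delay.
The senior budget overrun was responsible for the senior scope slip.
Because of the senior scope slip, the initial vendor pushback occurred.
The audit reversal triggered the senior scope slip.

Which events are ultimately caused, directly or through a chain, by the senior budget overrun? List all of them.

Direct effects: the senior scope slip.
2 steps out: the initial vendor pushback.
3 steps out: the initial stakeholder delay.
Not reachable from it: the deadline miscommunication, the audit reversal.

the initial stakeholder delay, the initial vendor pushback, the senior scope slip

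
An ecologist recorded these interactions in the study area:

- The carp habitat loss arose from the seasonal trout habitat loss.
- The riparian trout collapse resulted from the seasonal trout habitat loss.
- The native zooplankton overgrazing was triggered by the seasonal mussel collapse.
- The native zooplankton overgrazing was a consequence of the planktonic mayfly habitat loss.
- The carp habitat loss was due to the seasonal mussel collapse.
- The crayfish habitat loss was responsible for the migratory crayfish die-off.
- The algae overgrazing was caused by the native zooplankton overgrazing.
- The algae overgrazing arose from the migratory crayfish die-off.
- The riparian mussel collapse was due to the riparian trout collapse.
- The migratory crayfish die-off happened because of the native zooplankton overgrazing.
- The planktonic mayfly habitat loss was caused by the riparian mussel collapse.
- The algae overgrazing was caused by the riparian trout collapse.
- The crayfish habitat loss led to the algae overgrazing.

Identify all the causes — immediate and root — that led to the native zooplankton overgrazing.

Immediate causes of the native zooplankton overgrazing: the planktonic mayfly habitat loss, the seasonal mussel collapse.
Further upstream: the seasonal trout habitat loss, the riparian trout collapse, the riparian mussel collapse.

the planktonic mayfly habitat loss, the riparian mussel collapse, the riparian trout collapse, the seasonal mussel collapse, the seasonal trout habitat loss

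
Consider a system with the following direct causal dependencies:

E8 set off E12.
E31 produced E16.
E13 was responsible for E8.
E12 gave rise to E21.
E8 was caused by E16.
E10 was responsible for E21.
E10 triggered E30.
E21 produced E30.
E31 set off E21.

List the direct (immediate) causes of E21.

Upstream contributors include E13, E16, E8, but only E10, E12, E31 feed directly into E21.

E10, E12, E31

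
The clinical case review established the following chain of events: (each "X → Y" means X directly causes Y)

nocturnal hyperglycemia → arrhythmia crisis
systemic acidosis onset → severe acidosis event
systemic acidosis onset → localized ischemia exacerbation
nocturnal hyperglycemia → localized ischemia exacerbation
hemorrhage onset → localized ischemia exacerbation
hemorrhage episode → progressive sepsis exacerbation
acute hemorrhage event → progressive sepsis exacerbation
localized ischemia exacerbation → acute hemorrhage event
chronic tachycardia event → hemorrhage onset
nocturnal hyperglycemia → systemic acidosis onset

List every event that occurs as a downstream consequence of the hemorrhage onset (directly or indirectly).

Direct effects: the localized ischemia exacerbation.
2 steps out: the acute hemorrhage event.
3 steps out: the progressive sepsis exacerbation.
Not reachable from it: the nocturnal hyperglycemia, the systemic acidosis onset, the chronic tachycardia event, the severe acidosis event, the arrhythmia crisis, the hemorrhage episode.

the acute hemorrhage event, the localized ischemia exacerbation, the progressive sepsis exacerbation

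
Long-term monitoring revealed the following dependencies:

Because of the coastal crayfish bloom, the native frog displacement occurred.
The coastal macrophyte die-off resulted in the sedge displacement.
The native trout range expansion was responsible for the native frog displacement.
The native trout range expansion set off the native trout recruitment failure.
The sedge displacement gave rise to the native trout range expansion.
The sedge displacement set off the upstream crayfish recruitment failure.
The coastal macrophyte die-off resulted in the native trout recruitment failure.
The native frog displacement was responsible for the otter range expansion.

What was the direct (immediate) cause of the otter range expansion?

the native frog displacement

Upstream contributors include the coastal macrophyte die-off, the sedge displacement, the native trout range expansion, the coastal crayfish bloom, but only the native frog displacement feeds directly into the otter range expansion.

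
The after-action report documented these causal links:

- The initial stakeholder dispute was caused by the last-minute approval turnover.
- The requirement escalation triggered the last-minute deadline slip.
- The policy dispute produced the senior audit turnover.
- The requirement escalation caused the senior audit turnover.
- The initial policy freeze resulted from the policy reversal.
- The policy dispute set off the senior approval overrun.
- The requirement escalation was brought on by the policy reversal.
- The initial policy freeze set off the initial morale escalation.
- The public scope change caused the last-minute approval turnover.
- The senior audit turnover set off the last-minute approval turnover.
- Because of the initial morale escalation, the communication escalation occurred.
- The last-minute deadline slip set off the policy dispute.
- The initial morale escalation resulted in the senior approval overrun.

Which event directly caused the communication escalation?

Upstream contributors include the policy reversal, the initial policy freeze, but only the initial morale escalation feeds directly into the communication escalation.

the initial morale escalation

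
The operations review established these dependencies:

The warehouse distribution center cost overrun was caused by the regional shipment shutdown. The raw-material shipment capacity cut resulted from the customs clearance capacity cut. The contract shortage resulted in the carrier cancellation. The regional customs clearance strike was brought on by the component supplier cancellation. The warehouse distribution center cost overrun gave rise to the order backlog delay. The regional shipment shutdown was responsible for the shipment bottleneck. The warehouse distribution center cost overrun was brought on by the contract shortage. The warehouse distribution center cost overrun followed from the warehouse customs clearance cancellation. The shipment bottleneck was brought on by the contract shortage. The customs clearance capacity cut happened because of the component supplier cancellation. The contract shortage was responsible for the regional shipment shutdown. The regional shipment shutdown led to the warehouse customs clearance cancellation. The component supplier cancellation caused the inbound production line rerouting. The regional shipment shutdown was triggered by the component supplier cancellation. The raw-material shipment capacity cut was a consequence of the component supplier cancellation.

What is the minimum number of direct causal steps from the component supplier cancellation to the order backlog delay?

3

Shortest chain: the component supplier cancellation → the regional shipment shutdown → the warehouse distribution center cost overrun → the order backlog delay.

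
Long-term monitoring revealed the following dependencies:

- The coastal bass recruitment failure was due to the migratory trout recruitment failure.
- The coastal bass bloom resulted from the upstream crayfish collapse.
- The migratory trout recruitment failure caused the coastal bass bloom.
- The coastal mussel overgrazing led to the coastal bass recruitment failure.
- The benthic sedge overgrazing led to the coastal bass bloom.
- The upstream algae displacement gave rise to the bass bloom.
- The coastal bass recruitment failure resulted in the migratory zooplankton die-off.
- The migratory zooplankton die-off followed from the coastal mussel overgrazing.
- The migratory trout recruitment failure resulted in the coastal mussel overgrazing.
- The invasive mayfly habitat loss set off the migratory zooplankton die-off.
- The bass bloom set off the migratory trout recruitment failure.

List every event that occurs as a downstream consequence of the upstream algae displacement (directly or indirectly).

the bass bloom, the coastal bass bloom, the coastal bass recruitment failure, the coastal mussel overgrazing, the migratory trout recruitment failure, the migratory zooplankton die-off

Direct effects: the bass bloom.
2 steps out: the migratory trout recruitment failure.
3 steps out: the coastal bass bloom, the coastal mussel overgrazing, the coastal bass recruitment failure.
4 steps out: the migratory zooplankton die-off.
Not reachable from it: the benthic sedge overgrazing, the upstream crayfish collapse, the invasive mayfly habitat loss.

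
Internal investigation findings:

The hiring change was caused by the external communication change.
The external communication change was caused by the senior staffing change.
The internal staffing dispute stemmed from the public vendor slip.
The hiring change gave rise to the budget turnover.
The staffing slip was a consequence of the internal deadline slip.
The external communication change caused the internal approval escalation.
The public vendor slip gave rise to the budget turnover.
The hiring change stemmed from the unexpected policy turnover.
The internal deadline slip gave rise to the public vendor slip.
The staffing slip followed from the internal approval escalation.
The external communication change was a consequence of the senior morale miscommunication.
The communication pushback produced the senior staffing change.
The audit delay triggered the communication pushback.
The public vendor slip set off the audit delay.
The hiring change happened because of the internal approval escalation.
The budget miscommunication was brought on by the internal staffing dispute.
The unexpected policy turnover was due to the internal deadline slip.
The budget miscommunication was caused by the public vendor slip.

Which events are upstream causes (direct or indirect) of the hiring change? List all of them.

the audit delay, the communication pushback, the external communication change, the internal approval escalation, the internal deadline slip, the public vendor slip, the senior morale miscommunication, the senior staffing change, the unexpected policy turnover

Immediate causes of the hiring change: the external communication change, the internal approval escalation, the unexpected policy turnover.
Further upstream: the internal deadline slip, the public vendor slip, the audit delay, the communication pushback, the senior staffing change, the senior morale miscommunication.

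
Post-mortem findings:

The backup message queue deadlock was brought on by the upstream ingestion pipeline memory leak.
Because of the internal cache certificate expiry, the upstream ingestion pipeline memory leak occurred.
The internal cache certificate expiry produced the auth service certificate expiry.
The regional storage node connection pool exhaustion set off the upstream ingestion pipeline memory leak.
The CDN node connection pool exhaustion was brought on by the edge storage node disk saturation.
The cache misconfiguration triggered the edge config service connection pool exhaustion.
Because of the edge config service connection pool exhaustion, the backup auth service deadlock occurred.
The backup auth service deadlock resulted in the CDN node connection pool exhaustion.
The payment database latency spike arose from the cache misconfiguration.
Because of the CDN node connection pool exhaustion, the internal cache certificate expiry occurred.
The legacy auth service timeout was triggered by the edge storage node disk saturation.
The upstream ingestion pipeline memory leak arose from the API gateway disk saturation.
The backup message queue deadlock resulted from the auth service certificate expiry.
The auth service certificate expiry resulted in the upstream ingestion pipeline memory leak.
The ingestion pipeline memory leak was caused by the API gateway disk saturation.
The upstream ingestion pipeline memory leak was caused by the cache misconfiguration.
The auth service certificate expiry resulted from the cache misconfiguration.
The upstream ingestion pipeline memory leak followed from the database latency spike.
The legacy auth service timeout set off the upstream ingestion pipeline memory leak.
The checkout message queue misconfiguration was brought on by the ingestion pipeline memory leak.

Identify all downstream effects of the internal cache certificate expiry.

Direct effects: the auth service certificate expiry, the upstream ingestion pipeline memory leak.
2 steps out: the backup message queue deadlock.
Not reachable from it: the regional storage node connection pool exhaustion, the API gateway disk saturation, the ingestion pipeline memory leak, the cache misconfiguration, the edge storage node disk saturation, the edge config service connection pool exhaustion, the backup auth service deadlock, the legacy auth service timeout, the checkout message queue misconfiguration, the CDN node connection pool exhaustion, the database latency spike, the payment database latency spike.

the auth service certificate expiry, the backup message queue deadlock, the upstream ingestion pipeline memory leak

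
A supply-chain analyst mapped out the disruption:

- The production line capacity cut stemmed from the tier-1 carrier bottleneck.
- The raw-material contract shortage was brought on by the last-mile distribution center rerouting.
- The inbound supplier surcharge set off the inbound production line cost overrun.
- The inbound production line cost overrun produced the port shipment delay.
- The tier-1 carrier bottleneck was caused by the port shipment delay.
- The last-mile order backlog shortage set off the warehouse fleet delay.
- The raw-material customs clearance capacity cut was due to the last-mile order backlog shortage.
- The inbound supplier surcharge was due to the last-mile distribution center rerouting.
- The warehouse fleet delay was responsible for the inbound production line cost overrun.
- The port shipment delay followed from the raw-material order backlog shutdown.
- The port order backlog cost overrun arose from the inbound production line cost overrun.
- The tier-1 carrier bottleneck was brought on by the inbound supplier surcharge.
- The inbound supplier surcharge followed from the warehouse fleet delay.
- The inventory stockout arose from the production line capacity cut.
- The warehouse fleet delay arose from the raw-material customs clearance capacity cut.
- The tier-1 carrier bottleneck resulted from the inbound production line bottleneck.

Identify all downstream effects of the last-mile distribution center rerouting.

the inbound production line cost overrun, the inbound supplier surcharge, the inventory stockout, the port order backlog cost overrun, the port shipment delay, the production line capacity cut, the raw-material contract shortage, the tier-1 carrier bottleneck

Direct effects: the raw-material contract shortage, the inbound supplier surcharge.
2 steps out: the inbound production line cost overrun, the tier-1 carrier bottleneck.
3 steps out: the port shipment delay, the production line capacity cut, the port order backlog cost overrun.
4 steps out: the inventory stockout.
Not reachable from it: the last-mile order backlog shortage, the raw-material customs clearance capacity cut, the warehouse fleet delay, the raw-material order backlog shutdown, the inbound production line bottleneck.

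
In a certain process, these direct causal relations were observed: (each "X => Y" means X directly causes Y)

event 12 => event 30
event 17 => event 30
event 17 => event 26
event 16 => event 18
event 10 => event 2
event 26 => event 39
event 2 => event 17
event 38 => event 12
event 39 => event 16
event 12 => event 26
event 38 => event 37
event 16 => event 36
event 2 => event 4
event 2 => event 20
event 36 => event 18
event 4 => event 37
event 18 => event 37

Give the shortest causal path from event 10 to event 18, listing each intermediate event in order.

event 10 → event 2
event 2 → event 17
event 17 → event 26
event 26 → event 39
event 39 → event 16
event 16 → event 18
Length: 6 steps.

event 10 → event 2 → event 17 → event 26 → event 39 → event 16 → event 18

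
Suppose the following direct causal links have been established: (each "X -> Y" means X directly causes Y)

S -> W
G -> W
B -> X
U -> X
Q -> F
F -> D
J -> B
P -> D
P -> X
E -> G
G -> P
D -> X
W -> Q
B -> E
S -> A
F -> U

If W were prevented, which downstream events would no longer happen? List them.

F, Q, U

Downstream of W: Q, F, D, U, X.
Of those, still caused via another path: D, X.
The remainder have no surviving cause.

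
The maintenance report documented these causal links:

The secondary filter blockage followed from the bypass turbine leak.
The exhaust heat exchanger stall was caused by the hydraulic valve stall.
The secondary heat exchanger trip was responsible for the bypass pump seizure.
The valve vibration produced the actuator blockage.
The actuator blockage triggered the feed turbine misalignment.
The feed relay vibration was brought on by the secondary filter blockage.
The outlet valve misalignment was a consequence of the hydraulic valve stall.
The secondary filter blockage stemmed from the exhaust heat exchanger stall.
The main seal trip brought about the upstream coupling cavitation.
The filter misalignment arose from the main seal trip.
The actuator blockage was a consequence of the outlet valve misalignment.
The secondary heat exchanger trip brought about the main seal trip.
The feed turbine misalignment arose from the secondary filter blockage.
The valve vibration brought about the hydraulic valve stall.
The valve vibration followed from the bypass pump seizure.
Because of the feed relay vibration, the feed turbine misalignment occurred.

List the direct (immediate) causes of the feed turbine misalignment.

Upstream contributors include the secondary heat exchanger trip, the bypass pump seizure, the valve vibration, the hydraulic valve stall, the exhaust heat exchanger stall, the outlet valve misalignment, the bypass turbine leak, but only the actuator blockage, the feed relay vibration, the secondary filter blockage feed directly into the feed turbine misalignment.

the actuator blockage, the feed relay vibration, the secondary filter blockage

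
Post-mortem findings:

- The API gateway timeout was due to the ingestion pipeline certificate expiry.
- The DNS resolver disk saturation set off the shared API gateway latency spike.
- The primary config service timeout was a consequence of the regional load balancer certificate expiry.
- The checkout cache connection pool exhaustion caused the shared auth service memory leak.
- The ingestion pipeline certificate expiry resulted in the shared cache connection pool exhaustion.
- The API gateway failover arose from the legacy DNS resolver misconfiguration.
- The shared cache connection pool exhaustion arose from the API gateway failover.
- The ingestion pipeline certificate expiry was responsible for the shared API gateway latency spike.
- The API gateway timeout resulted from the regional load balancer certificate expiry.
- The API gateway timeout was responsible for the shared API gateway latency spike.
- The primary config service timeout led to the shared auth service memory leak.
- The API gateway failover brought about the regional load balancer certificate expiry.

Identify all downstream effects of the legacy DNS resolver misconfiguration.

the API gateway failover, the API gateway timeout, the primary config service timeout, the regional load balancer certificate expiry, the shared API gateway latency spike, the shared auth service memory leak, the shared cache connection pool exhaustion

Direct effects: the API gateway failover.
2 steps out: the regional load balancer certificate expiry, the shared cache connection pool exhaustion.
3 steps out: the API gateway timeout, the primary config service timeout.
4 steps out: the shared API gateway latency spike, the shared auth service memory leak.
Not reachable from it: the DNS resolver disk saturation, the ingestion pipeline certificate expiry, the checkout cache connection pool exhaustion.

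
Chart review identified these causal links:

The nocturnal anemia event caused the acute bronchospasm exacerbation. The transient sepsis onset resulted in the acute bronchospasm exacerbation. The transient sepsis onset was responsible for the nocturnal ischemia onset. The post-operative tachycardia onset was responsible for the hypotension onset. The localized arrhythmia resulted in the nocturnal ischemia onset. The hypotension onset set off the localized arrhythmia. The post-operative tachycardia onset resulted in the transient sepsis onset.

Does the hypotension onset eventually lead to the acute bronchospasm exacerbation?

No

The hypotension onset leads to the localized arrhythmia, the nocturnal ischemia onset; the acute bronchospasm exacerbation is not among them.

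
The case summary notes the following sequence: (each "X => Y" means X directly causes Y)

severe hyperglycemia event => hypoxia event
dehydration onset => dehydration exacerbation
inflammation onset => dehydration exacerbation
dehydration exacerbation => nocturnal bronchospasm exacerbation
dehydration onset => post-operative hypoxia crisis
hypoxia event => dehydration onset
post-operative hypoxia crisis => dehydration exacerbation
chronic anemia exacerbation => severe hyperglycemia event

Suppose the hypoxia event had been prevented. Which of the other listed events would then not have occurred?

the dehydration onset, the post-operative hypoxia crisis

Downstream of the hypoxia event: the dehydration onset, the post-operative hypoxia crisis, the dehydration exacerbation, the nocturnal bronchospasm exacerbation.
Of those, still caused via another path: the dehydration exacerbation, the nocturnal bronchospasm exacerbation.
The remainder have no surviving cause.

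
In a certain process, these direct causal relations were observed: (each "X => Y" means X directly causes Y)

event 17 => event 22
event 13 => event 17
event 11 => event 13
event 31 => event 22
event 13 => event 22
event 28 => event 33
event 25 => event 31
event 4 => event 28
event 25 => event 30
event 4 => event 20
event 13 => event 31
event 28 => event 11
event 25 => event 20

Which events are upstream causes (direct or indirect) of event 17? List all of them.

Immediate cause of event 17: event 13.
Further upstream: event 4, event 28, event 11.

event 11, event 13, event 28, event 4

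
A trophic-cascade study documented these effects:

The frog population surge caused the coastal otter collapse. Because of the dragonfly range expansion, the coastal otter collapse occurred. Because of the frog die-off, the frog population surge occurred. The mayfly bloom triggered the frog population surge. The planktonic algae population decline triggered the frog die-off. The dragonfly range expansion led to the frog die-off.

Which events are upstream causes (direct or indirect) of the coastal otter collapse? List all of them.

the dragonfly range expansion, the frog die-off, the frog population surge, the mayfly bloom, the planktonic algae population decline

Immediate causes of the coastal otter collapse: the dragonfly range expansion, the frog population surge.
Further upstream: the planktonic algae population decline, the mayfly bloom, the frog die-off.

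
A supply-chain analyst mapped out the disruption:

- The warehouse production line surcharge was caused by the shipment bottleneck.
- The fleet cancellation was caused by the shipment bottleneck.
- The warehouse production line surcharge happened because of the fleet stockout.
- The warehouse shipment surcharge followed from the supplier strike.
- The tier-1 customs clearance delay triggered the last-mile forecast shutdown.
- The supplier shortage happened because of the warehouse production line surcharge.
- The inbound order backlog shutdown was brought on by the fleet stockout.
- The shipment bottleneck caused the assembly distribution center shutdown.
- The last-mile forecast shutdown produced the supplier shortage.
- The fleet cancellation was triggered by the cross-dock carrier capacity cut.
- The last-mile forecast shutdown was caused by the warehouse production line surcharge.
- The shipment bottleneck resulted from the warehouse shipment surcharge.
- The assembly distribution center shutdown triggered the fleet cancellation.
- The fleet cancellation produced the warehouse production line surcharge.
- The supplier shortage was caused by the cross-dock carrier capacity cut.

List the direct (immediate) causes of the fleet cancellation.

the assembly distribution center shutdown, the cross-dock carrier capacity cut, the shipment bottleneck

Upstream contributors include the supplier strike, the warehouse shipment surcharge, but only the assembly distribution center shutdown, the cross-dock carrier capacity cut, the shipment bottleneck feed directly into the fleet cancellation.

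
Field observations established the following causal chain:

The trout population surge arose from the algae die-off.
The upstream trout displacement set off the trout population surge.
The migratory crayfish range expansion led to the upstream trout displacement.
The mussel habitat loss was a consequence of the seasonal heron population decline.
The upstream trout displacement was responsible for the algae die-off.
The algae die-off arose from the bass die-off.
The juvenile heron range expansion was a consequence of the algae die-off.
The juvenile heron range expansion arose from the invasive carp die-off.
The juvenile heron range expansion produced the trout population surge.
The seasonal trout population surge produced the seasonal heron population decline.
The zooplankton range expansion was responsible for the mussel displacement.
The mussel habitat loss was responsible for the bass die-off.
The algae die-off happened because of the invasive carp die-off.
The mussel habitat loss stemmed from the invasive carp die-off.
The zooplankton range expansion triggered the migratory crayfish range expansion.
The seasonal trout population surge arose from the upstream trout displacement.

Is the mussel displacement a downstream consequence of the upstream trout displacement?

No

The upstream trout displacement leads to the seasonal trout population surge, the seasonal heron population decline, the mussel habitat loss, the bass die-off, the algae die-off, the juvenile heron range expansion, the trout population surge; the mussel displacement is not among them.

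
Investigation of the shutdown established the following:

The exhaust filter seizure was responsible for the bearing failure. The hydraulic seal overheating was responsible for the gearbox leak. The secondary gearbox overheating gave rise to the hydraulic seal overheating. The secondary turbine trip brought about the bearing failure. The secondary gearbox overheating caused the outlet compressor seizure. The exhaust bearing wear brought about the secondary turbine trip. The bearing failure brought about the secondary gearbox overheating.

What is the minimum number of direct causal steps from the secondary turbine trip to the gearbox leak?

4

Shortest chain: the secondary turbine trip → the bearing failure → the secondary gearbox overheating → the hydraulic seal overheating → the gearbox leak.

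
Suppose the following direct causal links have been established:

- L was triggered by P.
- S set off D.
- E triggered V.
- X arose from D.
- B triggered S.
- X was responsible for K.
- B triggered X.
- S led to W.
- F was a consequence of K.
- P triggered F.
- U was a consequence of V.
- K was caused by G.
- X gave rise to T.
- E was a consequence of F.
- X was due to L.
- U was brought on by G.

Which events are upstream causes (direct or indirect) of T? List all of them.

Immediate cause of T: X.
Further upstream: P, B, S, L, D.

B, D, L, P, S, X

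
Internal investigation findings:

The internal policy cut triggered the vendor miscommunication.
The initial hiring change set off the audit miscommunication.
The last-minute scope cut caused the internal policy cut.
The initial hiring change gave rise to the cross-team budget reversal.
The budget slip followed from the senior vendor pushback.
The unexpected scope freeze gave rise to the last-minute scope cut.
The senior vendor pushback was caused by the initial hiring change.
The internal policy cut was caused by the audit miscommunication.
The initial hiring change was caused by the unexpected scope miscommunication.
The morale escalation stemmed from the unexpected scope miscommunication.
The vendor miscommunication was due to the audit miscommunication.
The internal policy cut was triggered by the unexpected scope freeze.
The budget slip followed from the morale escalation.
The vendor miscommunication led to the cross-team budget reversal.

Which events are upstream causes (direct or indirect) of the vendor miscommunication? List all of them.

the audit miscommunication, the initial hiring change, the internal policy cut, the last-minute scope cut, the unexpected scope freeze, the unexpected scope miscommunication

Immediate causes of the vendor miscommunication: the audit miscommunication, the internal policy cut.
Further upstream: the unexpected scope miscommunication, the initial hiring change, the unexpected scope freeze, the last-minute scope cut.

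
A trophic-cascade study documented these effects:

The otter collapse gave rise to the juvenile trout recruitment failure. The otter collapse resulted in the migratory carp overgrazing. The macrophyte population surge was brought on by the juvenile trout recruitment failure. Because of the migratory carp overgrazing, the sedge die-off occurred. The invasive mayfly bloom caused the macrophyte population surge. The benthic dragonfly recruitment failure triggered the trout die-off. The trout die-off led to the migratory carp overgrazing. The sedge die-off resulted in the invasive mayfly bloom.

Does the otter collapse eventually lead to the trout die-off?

The otter collapse leads to the migratory carp overgrazing, the sedge die-off, the invasive mayfly bloom, the juvenile trout recruitment failure, the macrophyte population surge; the trout die-off is not among them.

No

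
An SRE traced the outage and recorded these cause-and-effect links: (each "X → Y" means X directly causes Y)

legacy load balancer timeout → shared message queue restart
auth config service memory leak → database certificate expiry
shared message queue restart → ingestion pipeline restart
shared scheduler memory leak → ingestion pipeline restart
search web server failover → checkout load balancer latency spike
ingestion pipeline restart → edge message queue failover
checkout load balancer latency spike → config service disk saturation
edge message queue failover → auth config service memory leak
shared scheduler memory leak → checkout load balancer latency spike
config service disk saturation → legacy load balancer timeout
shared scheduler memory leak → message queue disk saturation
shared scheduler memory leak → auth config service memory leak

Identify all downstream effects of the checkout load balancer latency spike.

the auth config service memory leak, the config service disk saturation, the database certificate expiry, the edge message queue failover, the ingestion pipeline restart, the legacy load balancer timeout, the shared message queue restart

Direct effects: the config service disk saturation.
2 steps out: the legacy load balancer timeout.
3 steps out: the shared message queue restart.
4 steps out: the ingestion pipeline restart.
5 steps out: the edge message queue failover.
6 steps out: the auth config service memory leak.
7 steps out: the database certificate expiry.
Not reachable from it: the shared scheduler memory leak, the message queue disk saturation, the search web server failover.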